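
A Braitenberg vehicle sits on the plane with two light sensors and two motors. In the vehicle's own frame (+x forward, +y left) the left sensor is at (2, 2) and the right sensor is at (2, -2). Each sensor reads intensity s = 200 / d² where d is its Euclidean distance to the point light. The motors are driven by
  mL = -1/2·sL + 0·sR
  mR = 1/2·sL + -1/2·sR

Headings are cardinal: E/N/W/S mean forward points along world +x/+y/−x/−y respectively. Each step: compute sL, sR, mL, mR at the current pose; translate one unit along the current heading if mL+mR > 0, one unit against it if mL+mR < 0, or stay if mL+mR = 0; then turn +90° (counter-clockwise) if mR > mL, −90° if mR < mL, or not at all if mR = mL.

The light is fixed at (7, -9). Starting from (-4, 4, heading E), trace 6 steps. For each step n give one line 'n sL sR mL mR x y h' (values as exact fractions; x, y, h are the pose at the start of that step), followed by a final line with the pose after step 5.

0 100/153 100/101 -50/153 -2600/15453 -4 4 E
1 200/421 8/13 -100/421 -384/5473 -5 4 N
2 25/37 25/49 -25/74 150/1813 -5 3 W
3 200/181 200/269 -100/181 8800/48689 -4 3 S
4 100/153 100/101 -50/153 -2600/15453 -4 4 E
5 200/421 8/13 -100/421 -384/5473 -5 4 N
final -5 3 W

n=0: pose=(-4,4,E); sL=100/153, sR=100/101; mL=-50/153, mR=-2600/15453; mL+mR=-50/101 → advance -1; mR−mL=2450/15453 → turn +1·90°
n=1: pose=(-5,4,N); sL=200/421, sR=8/13; mL=-100/421, mR=-384/5473; mL+mR=-4/13 → advance -1; mR−mL=916/5473 → turn +1·90°
n=2: pose=(-5,3,W); sL=25/37, sR=25/49; mL=-25/74, mR=150/1813; mL+mR=-25/98 → advance -1; mR−mL=1525/3626 → turn +1·90°
n=3: pose=(-4,3,S); sL=200/181, sR=200/269; mL=-100/181, mR=8800/48689; mL+mR=-100/269 → advance -1; mR−mL=35700/48689 → turn +1·90°
n=4: pose=(-4,4,E); sL=100/153, sR=100/101; mL=-50/153, mR=-2600/15453; mL+mR=-50/101 → advance -1; mR−mL=2450/15453 → turn +1·90°
n=5: pose=(-5,4,N); sL=200/421, sR=8/13; mL=-100/421, mR=-384/5473; mL+mR=-4/13 → advance -1; mR−mL=916/5473 → turn +1·90°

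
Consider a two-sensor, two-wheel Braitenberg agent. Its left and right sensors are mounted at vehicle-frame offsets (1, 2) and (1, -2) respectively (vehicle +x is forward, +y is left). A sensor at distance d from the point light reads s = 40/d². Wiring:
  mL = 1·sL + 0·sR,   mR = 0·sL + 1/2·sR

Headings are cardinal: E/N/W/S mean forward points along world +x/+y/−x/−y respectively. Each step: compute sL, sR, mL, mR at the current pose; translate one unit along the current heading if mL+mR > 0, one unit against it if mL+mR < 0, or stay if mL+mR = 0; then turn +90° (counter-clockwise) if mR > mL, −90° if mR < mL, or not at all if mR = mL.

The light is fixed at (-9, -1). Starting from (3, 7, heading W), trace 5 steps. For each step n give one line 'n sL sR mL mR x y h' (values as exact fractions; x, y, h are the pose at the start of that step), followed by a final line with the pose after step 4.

0 40/157 40/221 40/157 20/221 3 7 W
1 20/81 4/25 20/81 2/25 2 7 N
2 8/53 40/193 8/53 20/193 2 8 E
3 2/13 10/41 2/13 5/41 3 8 S
4 40/157 40/221 40/157 20/221 3 7 W
final 2 7 N

n=0: pose=(3,7,W); sL=40/157, sR=40/221; mL=40/157, mR=20/221; mL+mR=11980/34697 → advance +1; mR−mL=-5700/34697 → turn -1·90°
n=1: pose=(2,7,N); sL=20/81, sR=4/25; mL=20/81, mR=2/25; mL+mR=662/2025 → advance +1; mR−mL=-338/2025 → turn -1·90°
n=2: pose=(2,8,E); sL=8/53, sR=40/193; mL=8/53, mR=20/193; mL+mR=2604/10229 → advance +1; mR−mL=-484/10229 → turn -1·90°
n=3: pose=(3,8,S); sL=2/13, sR=10/41; mL=2/13, mR=5/41; mL+mR=147/533 → advance +1; mR−mL=-17/533 → turn -1·90°
n=4: pose=(3,7,W); sL=40/157, sR=40/221; mL=40/157, mR=20/221; mL+mR=11980/34697 → advance +1; mR−mL=-5700/34697 → turn -1·90°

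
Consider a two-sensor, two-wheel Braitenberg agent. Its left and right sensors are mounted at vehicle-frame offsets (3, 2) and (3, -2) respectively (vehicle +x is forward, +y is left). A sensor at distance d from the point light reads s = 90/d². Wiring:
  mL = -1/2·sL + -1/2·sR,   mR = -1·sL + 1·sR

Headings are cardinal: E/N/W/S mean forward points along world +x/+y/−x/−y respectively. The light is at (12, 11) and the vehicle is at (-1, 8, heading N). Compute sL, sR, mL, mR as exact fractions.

left sensor world pos  = (-3, 11); dL² = 225
right sensor world pos = (1, 11); dR² = 121
sL = 90/225 = 2/5
sR = 90/121 = 90/121
mL = -1/2·sL + -1/2·sR = -346/605
mR = -1·sL + 1·sR = 208/605

2/5 90/121 -346/605 208/605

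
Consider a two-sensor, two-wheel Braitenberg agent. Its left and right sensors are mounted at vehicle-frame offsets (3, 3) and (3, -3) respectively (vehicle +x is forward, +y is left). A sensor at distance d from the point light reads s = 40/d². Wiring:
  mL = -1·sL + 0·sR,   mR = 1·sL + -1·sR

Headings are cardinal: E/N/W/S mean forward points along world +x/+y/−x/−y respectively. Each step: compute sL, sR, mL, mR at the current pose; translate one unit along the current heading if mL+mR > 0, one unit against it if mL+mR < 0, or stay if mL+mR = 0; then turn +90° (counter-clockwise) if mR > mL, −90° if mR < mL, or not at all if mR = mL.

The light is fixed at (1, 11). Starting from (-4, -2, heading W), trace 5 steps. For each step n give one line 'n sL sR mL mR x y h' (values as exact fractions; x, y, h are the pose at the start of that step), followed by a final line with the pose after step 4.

n=0: pose=(-4,-2,W); sL=1/8, sR=10/41; mL=-1/8, mR=-39/328; mL+mR=-10/41 → advance -1; mR−mL=1/164 → turn +1·90°
n=1: pose=(-3,-2,S); sL=40/257, sR=8/61; mL=-40/257, mR=384/15677; mL+mR=-8/61 → advance -1; mR−mL=2824/15677 → turn +1·90°
n=2: pose=(-3,-1,E); sL=20/41, sR=20/113; mL=-20/41, mR=1440/4633; mL+mR=-20/113 → advance -1; mR−mL=3700/4633 → turn +1·90°
n=3: pose=(-4,-1,N); sL=8/29, sR=8/17; mL=-8/29, mR=-96/493; mL+mR=-8/17 → advance -1; mR−mL=40/493 → turn +1·90°
n=4: pose=(-4,-2,W); sL=1/8, sR=10/41; mL=-1/8, mR=-39/328; mL+mR=-10/41 → advance -1; mR−mL=1/164 → turn +1·90°

0 1/8 10/41 -1/8 -39/328 -4 -2 W
1 40/257 8/61 -40/257 384/15677 -3 -2 S
2 20/41 20/113 -20/41 1440/4633 -3 -1 E
3 8/29 8/17 -8/29 -96/493 -4 -1 N
4 1/8 10/41 -1/8 -39/328 -4 -2 W
final -3 -2 S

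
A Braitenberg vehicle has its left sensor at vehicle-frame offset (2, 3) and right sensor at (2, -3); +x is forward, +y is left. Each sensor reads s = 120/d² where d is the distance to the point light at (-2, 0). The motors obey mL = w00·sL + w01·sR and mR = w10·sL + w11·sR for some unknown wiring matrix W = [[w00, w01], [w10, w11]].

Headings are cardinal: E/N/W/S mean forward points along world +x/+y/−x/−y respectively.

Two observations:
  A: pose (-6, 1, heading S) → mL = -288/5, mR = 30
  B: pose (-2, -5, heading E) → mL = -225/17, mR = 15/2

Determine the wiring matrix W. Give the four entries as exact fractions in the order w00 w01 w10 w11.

-1 1 1/2 0

obs A: pose=(-6,1,S) → sL=60, sR=12/5, mL=-288/5, mR=30
obs B: pose=(-2,-5,E) → sL=15, sR=30/17, mL=-225/17, mR=15/2
sensor matrix S = [[60, 12/5], [15, 30/17]]; det S = 1188/17
solve [mL_A; mL_B] = S·[w00; w01] and [mR_A; mR_B] = S·[w10; w11]:
  w00 = -1, w01 = 1, w10 = 1/2, w11 = 0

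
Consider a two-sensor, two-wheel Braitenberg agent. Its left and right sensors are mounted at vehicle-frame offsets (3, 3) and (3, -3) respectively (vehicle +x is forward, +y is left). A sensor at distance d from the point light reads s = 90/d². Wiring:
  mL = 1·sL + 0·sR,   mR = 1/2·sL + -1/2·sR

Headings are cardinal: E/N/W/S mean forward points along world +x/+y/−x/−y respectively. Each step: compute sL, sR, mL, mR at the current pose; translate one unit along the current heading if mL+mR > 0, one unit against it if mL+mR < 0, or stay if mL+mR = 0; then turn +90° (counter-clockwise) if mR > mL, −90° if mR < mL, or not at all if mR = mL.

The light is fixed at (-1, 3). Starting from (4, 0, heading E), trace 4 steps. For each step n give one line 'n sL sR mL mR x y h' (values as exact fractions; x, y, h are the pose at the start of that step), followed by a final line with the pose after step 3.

n=0: pose=(4,0,E); sL=45/32, sR=9/10; mL=45/32, mR=81/320; mL+mR=531/320 → advance +1; mR−mL=-369/320 → turn -1·90°
n=1: pose=(5,0,S); sL=10/13, sR=2; mL=10/13, mR=-8/13; mL+mR=2/13 → advance +1; mR−mL=-18/13 → turn -1·90°
n=2: pose=(5,-1,W); sL=45/29, sR=9; mL=45/29, mR=-108/29; mL+mR=-63/29 → advance -1; mR−mL=-153/29 → turn -1·90°
n=3: pose=(6,-1,N); sL=90/17, sR=90/101; mL=90/17, mR=3780/1717; mL+mR=12870/1717 → advance +1; mR−mL=-5310/1717 → turn -1·90°

0 45/32 9/10 45/32 81/320 4 0 E
1 10/13 2 10/13 -8/13 5 0 S
2 45/29 9 45/29 -108/29 5 -1 W
3 90/17 90/101 90/17 3780/1717 6 -1 N
final 6 0 E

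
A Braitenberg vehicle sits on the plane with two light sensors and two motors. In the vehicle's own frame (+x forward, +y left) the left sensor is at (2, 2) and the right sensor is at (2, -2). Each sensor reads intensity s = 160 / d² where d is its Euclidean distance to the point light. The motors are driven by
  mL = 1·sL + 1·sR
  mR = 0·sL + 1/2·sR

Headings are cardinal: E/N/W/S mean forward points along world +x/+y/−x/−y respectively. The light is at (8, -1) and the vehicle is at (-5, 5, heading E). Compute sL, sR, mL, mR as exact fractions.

32/37 160/137 10304/5069 80/137

left sensor world pos  = (-3, 7); dL² = 185
right sensor world pos = (-3, 3); dR² = 137
sL = 160/185 = 32/37
sR = 160/137 = 160/137
mL = 1·sL + 1·sR = 10304/5069
mR = 0·sL + 1/2·sR = 80/137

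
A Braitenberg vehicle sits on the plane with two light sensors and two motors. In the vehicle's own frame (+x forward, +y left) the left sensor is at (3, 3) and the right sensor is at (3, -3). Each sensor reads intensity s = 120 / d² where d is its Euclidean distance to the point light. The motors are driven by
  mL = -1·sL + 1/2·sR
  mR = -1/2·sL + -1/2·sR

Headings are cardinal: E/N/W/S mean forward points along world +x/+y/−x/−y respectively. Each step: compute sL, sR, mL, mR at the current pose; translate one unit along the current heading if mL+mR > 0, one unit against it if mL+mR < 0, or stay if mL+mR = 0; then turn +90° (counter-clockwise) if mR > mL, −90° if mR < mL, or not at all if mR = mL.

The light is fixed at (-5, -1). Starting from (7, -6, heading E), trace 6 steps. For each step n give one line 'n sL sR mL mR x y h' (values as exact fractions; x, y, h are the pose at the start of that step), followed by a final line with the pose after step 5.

0 120/229 120/289 -20940/66181 -31080/66181 7 -6 E
1 6/13 15/16 3/416 -291/416 6 -6 S
2 120/113 24/13 -204/1469 -2136/1469 6 -5 W
3 60/41 60/113 -5550/4633 -4620/4633 7 -5 N
4 24/29 24/17 -60/493 -552/493 7 -6 W
5 15/13 6/13 -12/13 -21/26 8 -6 N
final 8 -7 W

n=0: pose=(7,-6,E); sL=120/229, sR=120/289; mL=-20940/66181, mR=-31080/66181; mL+mR=-180/229 → advance -1; mR−mL=-10140/66181 → turn -1·90°
n=1: pose=(6,-6,S); sL=6/13, sR=15/16; mL=3/416, mR=-291/416; mL+mR=-9/13 → advance -1; mR−mL=-147/208 → turn -1·90°
n=2: pose=(6,-5,W); sL=120/113, sR=24/13; mL=-204/1469, mR=-2136/1469; mL+mR=-180/113 → advance -1; mR−mL=-1932/1469 → turn -1·90°
n=3: pose=(7,-5,N); sL=60/41, sR=60/113; mL=-5550/4633, mR=-4620/4633; mL+mR=-90/41 → advance -1; mR−mL=930/4633 → turn +1·90°
n=4: pose=(7,-6,W); sL=24/29, sR=24/17; mL=-60/493, mR=-552/493; mL+mR=-36/29 → advance -1; mR−mL=-492/493 → turn -1·90°
n=5: pose=(8,-6,N); sL=15/13, sR=6/13; mL=-12/13, mR=-21/26; mL+mR=-45/26 → advance -1; mR−mL=3/26 → turn +1·90°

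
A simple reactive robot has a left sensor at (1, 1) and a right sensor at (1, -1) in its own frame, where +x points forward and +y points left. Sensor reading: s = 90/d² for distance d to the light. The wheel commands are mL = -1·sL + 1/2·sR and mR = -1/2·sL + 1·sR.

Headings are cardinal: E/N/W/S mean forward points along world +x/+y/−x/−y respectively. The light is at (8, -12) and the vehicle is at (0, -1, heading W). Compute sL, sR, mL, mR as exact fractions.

90/181 2/5 -269/905 137/905

left sensor world pos  = (-1, -2); dL² = 181
right sensor world pos = (-1, 0); dR² = 225
sL = 90/181 = 90/181
sR = 90/225 = 2/5
mL = -1·sL + 1/2·sR = -269/905
mR = -1/2·sL + 1·sR = 137/905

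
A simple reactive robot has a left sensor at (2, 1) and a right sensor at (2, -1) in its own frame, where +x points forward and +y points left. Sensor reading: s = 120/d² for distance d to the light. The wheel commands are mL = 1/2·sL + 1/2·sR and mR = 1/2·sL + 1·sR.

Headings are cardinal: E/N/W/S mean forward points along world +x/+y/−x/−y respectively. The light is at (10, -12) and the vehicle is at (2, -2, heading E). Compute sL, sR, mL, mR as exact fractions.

120/157 40/39 5480/6123 8620/6123

left sensor world pos  = (4, -1); dL² = 157
right sensor world pos = (4, -3); dR² = 117
sL = 120/157 = 120/157
sR = 120/117 = 40/39
mL = 1/2·sL + 1/2·sR = 5480/6123
mR = 1/2·sL + 1·sR = 8620/6123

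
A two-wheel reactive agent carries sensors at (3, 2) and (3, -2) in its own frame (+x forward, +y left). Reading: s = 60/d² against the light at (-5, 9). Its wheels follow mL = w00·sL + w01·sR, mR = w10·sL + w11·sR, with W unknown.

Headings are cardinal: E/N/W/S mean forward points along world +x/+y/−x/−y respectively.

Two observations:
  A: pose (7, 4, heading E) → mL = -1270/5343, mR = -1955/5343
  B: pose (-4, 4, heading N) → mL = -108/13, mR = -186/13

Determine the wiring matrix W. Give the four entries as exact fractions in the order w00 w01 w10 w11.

obs A: pose=(7,4,E) → sL=10/39, sR=30/137, mL=-1270/5343, mR=-1955/5343
obs B: pose=(-4,4,N) → sL=12, sR=60/13, mL=-108/13, mR=-186/13
sensor matrix S = [[10/39, 30/137], [12, 60/13]]; det S = -33440/23153
solve [mL_A; mL_B] = S·[w00; w01] and [mR_A; mR_B] = S·[w10; w11]:
  w00 = -1/2, w01 = -1/2, w10 = -1, w11 = -1/2

-1/2 -1/2 -1 -1/2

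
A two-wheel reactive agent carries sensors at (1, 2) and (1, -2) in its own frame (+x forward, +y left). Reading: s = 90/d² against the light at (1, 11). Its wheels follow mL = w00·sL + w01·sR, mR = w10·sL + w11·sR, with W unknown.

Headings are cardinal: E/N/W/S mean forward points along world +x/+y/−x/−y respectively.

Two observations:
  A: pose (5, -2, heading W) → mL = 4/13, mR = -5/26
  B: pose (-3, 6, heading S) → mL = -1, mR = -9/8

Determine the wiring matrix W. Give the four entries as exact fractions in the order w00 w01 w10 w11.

-1 1 -1/2 0

obs A: pose=(5,-2,W) → sL=5/13, sR=9/13, mL=4/13, mR=-5/26
obs B: pose=(-3,6,S) → sL=9/4, sR=5/4, mL=-1, mR=-9/8
sensor matrix S = [[5/13, 9/13], [9/4, 5/4]]; det S = -14/13
solve [mL_A; mL_B] = S·[w00; w01] and [mR_A; mR_B] = S·[w10; w11]:
  w00 = -1, w01 = 1, w10 = -1/2, w11 = 0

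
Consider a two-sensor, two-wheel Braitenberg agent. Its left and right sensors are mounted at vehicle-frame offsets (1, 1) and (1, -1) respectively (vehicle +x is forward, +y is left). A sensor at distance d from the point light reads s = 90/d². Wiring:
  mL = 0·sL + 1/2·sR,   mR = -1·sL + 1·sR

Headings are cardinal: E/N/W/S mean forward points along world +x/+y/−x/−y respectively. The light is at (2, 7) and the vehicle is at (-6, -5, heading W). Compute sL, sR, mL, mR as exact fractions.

9/25 45/101 45/202 216/2525

left sensor world pos  = (-7, -6); dL² = 250
right sensor world pos = (-7, -4); dR² = 202
sL = 90/250 = 9/25
sR = 90/202 = 45/101
mL = 0·sL + 1/2·sR = 45/202
mR = -1·sL + 1·sR = 216/2525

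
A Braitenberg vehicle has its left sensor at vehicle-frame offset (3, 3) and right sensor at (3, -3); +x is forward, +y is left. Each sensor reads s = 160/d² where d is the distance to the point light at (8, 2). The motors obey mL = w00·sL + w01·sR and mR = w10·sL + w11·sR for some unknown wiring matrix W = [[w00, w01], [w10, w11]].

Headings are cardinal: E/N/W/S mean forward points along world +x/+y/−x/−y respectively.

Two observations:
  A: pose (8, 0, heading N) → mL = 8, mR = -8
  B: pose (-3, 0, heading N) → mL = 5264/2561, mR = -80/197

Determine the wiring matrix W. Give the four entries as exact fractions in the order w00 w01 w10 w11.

-1/2 1 -1/2 0

obs A: pose=(8,0,N) → sL=16, sR=16, mL=8, mR=-8
obs B: pose=(-3,0,N) → sL=160/197, sR=32/13, mL=5264/2561, mR=-80/197
sensor matrix S = [[16, 16], [160/197, 32/13]]; det S = 67584/2561
solve [mL_A; mL_B] = S·[w00; w01] and [mR_A; mR_B] = S·[w10; w11]:
  w00 = -1/2, w01 = 1, w10 = -1/2, w11 = 0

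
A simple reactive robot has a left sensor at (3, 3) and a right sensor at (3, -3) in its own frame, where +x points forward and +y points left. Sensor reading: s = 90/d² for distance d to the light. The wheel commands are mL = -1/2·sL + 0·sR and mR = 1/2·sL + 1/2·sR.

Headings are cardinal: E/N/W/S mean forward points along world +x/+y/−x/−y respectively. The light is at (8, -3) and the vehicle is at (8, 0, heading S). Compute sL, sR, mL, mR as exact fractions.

10 10 -5 10

left sensor world pos  = (11, -3); dL² = 9
right sensor world pos = (5, -3); dR² = 9
sL = 90/9 = 10
sR = 90/9 = 10
mL = -1/2·sL + 0·sR = -5
mR = 1/2·sL + 1/2·sR = 10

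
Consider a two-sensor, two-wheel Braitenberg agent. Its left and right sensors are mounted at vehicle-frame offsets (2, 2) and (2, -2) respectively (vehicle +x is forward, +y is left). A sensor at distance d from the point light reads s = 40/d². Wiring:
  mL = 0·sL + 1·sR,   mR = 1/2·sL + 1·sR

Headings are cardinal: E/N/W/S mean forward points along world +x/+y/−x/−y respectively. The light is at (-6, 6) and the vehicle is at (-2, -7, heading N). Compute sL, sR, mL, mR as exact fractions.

left sensor world pos  = (-4, -5); dL² = 125
right sensor world pos = (0, -5); dR² = 157
sL = 40/125 = 8/25
sR = 40/157 = 40/157
mL = 0·sL + 1·sR = 40/157
mR = 1/2·sL + 1·sR = 1628/3925

8/25 40/157 40/157 1628/3925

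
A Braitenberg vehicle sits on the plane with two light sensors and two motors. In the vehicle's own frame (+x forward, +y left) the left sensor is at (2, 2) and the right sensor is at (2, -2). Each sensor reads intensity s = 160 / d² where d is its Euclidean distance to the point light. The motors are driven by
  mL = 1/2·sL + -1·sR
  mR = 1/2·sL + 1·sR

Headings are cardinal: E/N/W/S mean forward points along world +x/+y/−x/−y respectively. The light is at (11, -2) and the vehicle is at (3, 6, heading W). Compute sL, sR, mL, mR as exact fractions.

left sensor world pos  = (1, 4); dL² = 136
right sensor world pos = (1, 8); dR² = 200
sL = 160/136 = 20/17
sR = 160/200 = 4/5
mL = 1/2·sL + -1·sR = -18/85
mR = 1/2·sL + 1·sR = 118/85

20/17 4/5 -18/85 118/85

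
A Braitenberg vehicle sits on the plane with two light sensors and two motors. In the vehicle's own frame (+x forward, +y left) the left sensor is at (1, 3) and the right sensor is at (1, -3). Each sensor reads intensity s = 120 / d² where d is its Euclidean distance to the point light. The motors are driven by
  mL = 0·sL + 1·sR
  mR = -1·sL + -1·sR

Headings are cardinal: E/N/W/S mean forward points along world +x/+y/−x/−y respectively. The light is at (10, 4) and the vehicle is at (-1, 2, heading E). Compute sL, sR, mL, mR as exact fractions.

left sensor world pos  = (0, 5); dL² = 101
right sensor world pos = (0, -1); dR² = 125
sL = 120/101 = 120/101
sR = 120/125 = 24/25
mL = 0·sL + 1·sR = 24/25
mR = -1·sL + -1·sR = -5424/2525

120/101 24/25 24/25 -5424/2525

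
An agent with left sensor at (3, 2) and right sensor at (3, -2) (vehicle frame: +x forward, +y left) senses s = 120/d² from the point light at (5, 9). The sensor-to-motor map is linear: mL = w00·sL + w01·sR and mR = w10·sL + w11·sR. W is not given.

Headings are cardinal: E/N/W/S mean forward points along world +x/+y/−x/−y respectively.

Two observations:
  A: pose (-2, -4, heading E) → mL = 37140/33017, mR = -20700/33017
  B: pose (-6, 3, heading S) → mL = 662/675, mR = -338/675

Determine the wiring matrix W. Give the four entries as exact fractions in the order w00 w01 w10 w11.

obs A: pose=(-2,-4,E) → sL=120/137, sR=120/241, mL=37140/33017, mR=-20700/33017
obs B: pose=(-6,3,S) → sL=20/27, sR=12/25, mL=662/675, mR=-338/675
sensor matrix S = [[120/137, 120/241], [20/27, 12/25]]; det S = 76672/1485765
solve [mL_A; mL_B] = S·[w00; w01] and [mR_A; mR_B] = S·[w10; w11]:
  w00 = 1, w01 = 1/2, w10 = -1, w11 = 1/2

1 1/2 -1 1/2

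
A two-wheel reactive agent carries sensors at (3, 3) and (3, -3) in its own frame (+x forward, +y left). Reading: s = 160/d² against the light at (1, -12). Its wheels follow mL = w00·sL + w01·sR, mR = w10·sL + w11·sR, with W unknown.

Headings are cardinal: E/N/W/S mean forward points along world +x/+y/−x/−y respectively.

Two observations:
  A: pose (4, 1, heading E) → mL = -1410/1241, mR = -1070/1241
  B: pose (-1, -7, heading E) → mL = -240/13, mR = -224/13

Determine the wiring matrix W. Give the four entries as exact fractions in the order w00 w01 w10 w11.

obs A: pose=(4,1,E) → sL=40/73, sR=20/17, mL=-1410/1241, mR=-1070/1241
obs B: pose=(-1,-7,E) → sL=32/13, sR=32, mL=-240/13, mR=-224/13
sensor matrix S = [[40/73, 20/17], [32/13, 32]]; det S = 236160/16133
solve [mL_A; mL_B] = S·[w00; w01] and [mR_A; mR_B] = S·[w10; w11]:
  w00 = -1, w01 = -1/2, w10 = -1/2, w11 = -1/2

-1 -1/2 -1/2 -1/2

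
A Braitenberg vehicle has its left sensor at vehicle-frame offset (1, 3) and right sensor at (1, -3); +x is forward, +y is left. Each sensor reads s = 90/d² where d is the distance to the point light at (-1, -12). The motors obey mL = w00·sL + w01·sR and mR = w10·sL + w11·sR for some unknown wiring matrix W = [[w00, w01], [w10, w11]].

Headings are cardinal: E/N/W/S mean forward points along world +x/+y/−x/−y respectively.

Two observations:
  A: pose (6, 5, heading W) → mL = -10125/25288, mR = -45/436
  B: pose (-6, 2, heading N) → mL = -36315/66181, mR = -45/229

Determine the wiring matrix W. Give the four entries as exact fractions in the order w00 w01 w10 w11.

-1/2 -1 0 -1/2

obs A: pose=(6,5,W) → sL=45/116, sR=45/218, mL=-10125/25288, mR=-45/436
obs B: pose=(-6,2,N) → sL=90/289, sR=90/229, mL=-36315/66181, mR=-45/229
sensor matrix S = [[45/116, 45/218], [90/289, 90/229]]; det S = 36893475/418396282
solve [mL_A; mL_B] = S·[w00; w01] and [mR_A; mR_B] = S·[w10; w11]:
  w00 = -1/2, w01 = -1, w10 = 0, w11 = -1/2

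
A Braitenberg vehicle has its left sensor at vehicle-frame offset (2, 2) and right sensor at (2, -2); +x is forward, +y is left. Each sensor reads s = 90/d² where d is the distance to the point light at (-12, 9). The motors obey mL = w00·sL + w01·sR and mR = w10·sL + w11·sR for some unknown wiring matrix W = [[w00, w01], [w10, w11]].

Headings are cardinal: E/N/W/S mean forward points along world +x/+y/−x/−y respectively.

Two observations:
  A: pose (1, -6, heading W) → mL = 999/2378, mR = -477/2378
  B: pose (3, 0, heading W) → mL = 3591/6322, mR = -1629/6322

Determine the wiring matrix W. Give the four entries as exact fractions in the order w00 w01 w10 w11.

obs A: pose=(1,-6,W) → sL=9/41, sR=9/29, mL=999/2378, mR=-477/2378
obs B: pose=(3,0,W) → sL=9/29, sR=45/109, mL=3591/6322, mR=-1629/6322
sensor matrix S = [[9/41, 9/29], [9/29, 45/109]]; det S = -21384/3758429
solve [mL_A; mL_B] = S·[w00; w01] and [mR_A; mR_B] = S·[w10; w11]:
  w00 = 1/2, w01 = 1, w10 = 1/2, w11 = -1

1/2 1 1/2 -1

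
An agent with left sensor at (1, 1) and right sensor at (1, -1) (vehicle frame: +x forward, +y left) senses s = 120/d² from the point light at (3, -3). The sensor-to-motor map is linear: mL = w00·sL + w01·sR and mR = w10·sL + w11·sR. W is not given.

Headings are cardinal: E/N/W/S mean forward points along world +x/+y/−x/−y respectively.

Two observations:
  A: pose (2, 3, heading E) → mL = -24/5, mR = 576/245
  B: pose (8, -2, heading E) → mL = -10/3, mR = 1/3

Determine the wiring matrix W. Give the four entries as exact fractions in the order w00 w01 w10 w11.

0 -1 -1 1

obs A: pose=(2,3,E) → sL=120/49, sR=24/5, mL=-24/5, mR=576/245
obs B: pose=(8,-2,E) → sL=3, sR=10/3, mL=-10/3, mR=1/3
sensor matrix S = [[120/49, 24/5], [3, 10/3]]; det S = -1528/245
solve [mL_A; mL_B] = S·[w00; w01] and [mR_A; mR_B] = S·[w10; w11]:
  w00 = 0, w01 = -1, w10 = -1, w11 = 1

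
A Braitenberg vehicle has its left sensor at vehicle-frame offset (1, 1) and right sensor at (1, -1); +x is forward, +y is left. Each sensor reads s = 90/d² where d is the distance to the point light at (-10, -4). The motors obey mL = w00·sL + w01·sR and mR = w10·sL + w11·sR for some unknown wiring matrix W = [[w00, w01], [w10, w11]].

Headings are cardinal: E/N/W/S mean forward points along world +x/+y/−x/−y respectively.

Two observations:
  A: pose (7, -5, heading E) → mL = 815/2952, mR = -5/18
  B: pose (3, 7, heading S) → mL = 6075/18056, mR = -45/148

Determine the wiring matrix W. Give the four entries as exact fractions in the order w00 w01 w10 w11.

1/2 1/2 -1 0

obs A: pose=(7,-5,E) → sL=5/18, sR=45/164, mL=815/2952, mR=-5/18
obs B: pose=(3,7,S) → sL=45/148, sR=45/122, mL=6075/18056, mR=-45/148
sensor matrix S = [[5/18, 45/164], [45/148, 45/122]]; det S = 28175/1480592
solve [mL_A; mL_B] = S·[w00; w01] and [mR_A; mR_B] = S·[w10; w11]:
  w00 = 1/2, w01 = 1/2, w10 = -1, w11 = 0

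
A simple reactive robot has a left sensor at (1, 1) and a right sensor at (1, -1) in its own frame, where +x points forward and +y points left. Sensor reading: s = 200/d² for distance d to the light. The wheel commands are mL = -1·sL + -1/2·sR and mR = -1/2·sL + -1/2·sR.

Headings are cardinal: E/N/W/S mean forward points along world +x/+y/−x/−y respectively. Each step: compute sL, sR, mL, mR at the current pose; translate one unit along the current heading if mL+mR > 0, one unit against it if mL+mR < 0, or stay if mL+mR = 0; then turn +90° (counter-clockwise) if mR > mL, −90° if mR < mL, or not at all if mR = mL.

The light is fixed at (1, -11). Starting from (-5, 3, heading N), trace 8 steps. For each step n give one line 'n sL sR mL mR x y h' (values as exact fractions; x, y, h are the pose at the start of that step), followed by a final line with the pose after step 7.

0 100/137 4/5 -774/685 -524/685 -5 3 N
1 200/193 40/49 -13660/9457 -8760/9457 -5 2 W
2 5/4 10/9 -65/36 -85/72 -4 2 S
3 200/241 40/37 -12220/8917 -8520/8917 -4 3 E
4 100/137 4/5 -774/685 -524/685 -5 3 N
5 200/193 40/49 -13660/9457 -8760/9457 -5 2 W
6 5/4 10/9 -65/36 -85/72 -4 2 S
7 200/241 40/37 -12220/8917 -8520/8917 -4 3 E
final -5 3 N

n=0: pose=(-5,3,N); sL=100/137, sR=4/5; mL=-774/685, mR=-524/685; mL+mR=-1298/685 → advance -1; mR−mL=50/137 → turn +1·90°
n=1: pose=(-5,2,W); sL=200/193, sR=40/49; mL=-13660/9457, mR=-8760/9457; mL+mR=-22420/9457 → advance -1; mR−mL=100/193 → turn +1·90°
n=2: pose=(-4,2,S); sL=5/4, sR=10/9; mL=-65/36, mR=-85/72; mL+mR=-215/72 → advance -1; mR−mL=5/8 → turn +1·90°
n=3: pose=(-4,3,E); sL=200/241, sR=40/37; mL=-12220/8917, mR=-8520/8917; mL+mR=-20740/8917 → advance -1; mR−mL=100/241 → turn +1·90°
n=4: pose=(-5,3,N); sL=100/137, sR=4/5; mL=-774/685, mR=-524/685; mL+mR=-1298/685 → advance -1; mR−mL=50/137 → turn +1·90°
n=5: pose=(-5,2,W); sL=200/193, sR=40/49; mL=-13660/9457, mR=-8760/9457; mL+mR=-22420/9457 → advance -1; mR−mL=100/193 → turn +1·90°
n=6: pose=(-4,2,S); sL=5/4, sR=10/9; mL=-65/36, mR=-85/72; mL+mR=-215/72 → advance -1; mR−mL=5/8 → turn +1·90°
n=7: pose=(-4,3,E); sL=200/241, sR=40/37; mL=-12220/8917, mR=-8520/8917; mL+mR=-20740/8917 → advance -1; mR−mL=100/241 → turn +1·90°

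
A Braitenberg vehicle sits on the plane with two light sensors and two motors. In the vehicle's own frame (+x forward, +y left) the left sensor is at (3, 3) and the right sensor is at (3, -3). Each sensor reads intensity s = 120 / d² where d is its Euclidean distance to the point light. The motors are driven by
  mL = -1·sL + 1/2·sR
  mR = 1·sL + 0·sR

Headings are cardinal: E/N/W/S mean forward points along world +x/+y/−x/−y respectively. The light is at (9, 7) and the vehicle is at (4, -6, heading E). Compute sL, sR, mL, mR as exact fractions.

15/13 6/13 -12/13 15/13

left sensor world pos  = (7, -3); dL² = 104
right sensor world pos = (7, -9); dR² = 260
sL = 120/104 = 15/13
sR = 120/260 = 6/13
mL = -1·sL + 1/2·sR = -12/13
mR = 1·sL + 0·sR = 15/13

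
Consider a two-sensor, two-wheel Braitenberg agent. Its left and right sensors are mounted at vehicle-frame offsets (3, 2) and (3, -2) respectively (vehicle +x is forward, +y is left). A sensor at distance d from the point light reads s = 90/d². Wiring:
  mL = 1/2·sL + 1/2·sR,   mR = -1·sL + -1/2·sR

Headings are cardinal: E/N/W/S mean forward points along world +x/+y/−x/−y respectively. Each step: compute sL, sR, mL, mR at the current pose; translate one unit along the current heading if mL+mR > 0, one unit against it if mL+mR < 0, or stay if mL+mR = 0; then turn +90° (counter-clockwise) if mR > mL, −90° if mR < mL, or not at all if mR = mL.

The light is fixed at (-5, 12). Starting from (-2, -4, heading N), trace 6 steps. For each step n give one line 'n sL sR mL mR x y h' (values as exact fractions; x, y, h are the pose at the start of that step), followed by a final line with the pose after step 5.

n=0: pose=(-2,-4,N); sL=9/17, sR=45/97; mL=819/1649, mR=-2511/3298; mL+mR=-9/34 → advance -1; mR−mL=-4149/3298 → turn -1·90°
n=1: pose=(-2,-5,E); sL=10/29, sR=90/397; mL=3290/11513, mR=-5275/11513; mL+mR=-5/29 → advance -1; mR−mL=-8565/11513 → turn -1·90°
n=2: pose=(-3,-5,S); sL=45/208, sR=9/40; mL=459/2080, mR=-171/520; mL+mR=-45/416 → advance -1; mR−mL=-1143/2080 → turn -1·90°
n=3: pose=(-3,-4,W); sL=18/65, sR=90/197; mL=4698/12805, mR=-6471/12805; mL+mR=-9/65 → advance -1; mR−mL=-11169/12805 → turn -1·90°
n=4: pose=(-2,-4,N); sL=9/17, sR=45/97; mL=819/1649, mR=-2511/3298; mL+mR=-9/34 → advance -1; mR−mL=-4149/3298 → turn -1·90°
n=5: pose=(-2,-5,E); sL=10/29, sR=90/397; mL=3290/11513, mR=-5275/11513; mL+mR=-5/29 → advance -1; mR−mL=-8565/11513 → turn -1·90°

0 9/17 45/97 819/1649 -2511/3298 -2 -4 N
1 10/29 90/397 3290/11513 -5275/11513 -2 -5 E
2 45/208 9/40 459/2080 -171/520 -3 -5 S
3 18/65 90/197 4698/12805 -6471/12805 -3 -4 W
4 9/17 45/97 819/1649 -2511/3298 -2 -4 N
5 10/29 90/397 3290/11513 -5275/11513 -2 -5 E
final -3 -5 S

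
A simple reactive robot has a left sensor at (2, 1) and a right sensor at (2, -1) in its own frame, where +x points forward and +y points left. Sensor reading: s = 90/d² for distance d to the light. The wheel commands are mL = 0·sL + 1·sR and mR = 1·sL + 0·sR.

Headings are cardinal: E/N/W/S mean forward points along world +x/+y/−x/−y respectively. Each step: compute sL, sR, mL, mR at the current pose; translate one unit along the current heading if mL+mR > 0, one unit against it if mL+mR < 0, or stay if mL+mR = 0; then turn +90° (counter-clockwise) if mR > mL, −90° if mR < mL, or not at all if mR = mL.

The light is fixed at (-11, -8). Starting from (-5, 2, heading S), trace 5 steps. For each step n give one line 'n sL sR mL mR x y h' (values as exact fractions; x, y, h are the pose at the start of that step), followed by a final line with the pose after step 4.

n=0: pose=(-5,2,S); sL=90/113, sR=90/89; mL=90/89, mR=90/113; mL+mR=18180/10057 → advance +1; mR−mL=-2160/10057 → turn -1·90°
n=1: pose=(-5,1,W); sL=9/8, sR=45/58; mL=45/58, mR=9/8; mL+mR=441/232 → advance +1; mR−mL=81/232 → turn +1·90°
n=2: pose=(-6,1,S); sL=18/17, sR=18/13; mL=18/13, mR=18/17; mL+mR=540/221 → advance +1; mR−mL=-72/221 → turn -1·90°
n=3: pose=(-6,0,W); sL=45/29, sR=1; mL=1, mR=45/29; mL+mR=74/29 → advance +1; mR−mL=16/29 → turn +1·90°
n=4: pose=(-7,0,S); sL=90/61, sR=2; mL=2, mR=90/61; mL+mR=212/61 → advance +1; mR−mL=-32/61 → turn -1·90°

0 90/113 90/89 90/89 90/113 -5 2 S
1 9/8 45/58 45/58 9/8 -5 1 W
2 18/17 18/13 18/13 18/17 -6 1 S
3 45/29 1 1 45/29 -6 0 W
4 90/61 2 2 90/61 -7 0 S
final -7 -1 W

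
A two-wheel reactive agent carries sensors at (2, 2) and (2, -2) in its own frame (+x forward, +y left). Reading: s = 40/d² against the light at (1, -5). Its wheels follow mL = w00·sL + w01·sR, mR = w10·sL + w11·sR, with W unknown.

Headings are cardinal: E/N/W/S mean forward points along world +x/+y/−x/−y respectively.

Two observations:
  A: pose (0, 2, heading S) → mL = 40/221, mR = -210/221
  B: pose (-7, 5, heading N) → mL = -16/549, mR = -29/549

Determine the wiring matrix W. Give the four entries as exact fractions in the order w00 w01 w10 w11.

obs A: pose=(0,2,S) → sL=20/13, sR=20/17, mL=40/221, mR=-210/221
obs B: pose=(-7,5,N) → sL=10/61, sR=2/9, mL=-16/549, mR=-29/549
sensor matrix S = [[20/13, 20/17], [10/61, 2/9]]; det S = 18080/121329
solve [mL_A; mL_B] = S·[w00; w01] and [mR_A; mR_B] = S·[w10; w11]:
  w00 = 1/2, w01 = -1/2, w10 = -1, w11 = 1/2

1/2 -1/2 -1 1/2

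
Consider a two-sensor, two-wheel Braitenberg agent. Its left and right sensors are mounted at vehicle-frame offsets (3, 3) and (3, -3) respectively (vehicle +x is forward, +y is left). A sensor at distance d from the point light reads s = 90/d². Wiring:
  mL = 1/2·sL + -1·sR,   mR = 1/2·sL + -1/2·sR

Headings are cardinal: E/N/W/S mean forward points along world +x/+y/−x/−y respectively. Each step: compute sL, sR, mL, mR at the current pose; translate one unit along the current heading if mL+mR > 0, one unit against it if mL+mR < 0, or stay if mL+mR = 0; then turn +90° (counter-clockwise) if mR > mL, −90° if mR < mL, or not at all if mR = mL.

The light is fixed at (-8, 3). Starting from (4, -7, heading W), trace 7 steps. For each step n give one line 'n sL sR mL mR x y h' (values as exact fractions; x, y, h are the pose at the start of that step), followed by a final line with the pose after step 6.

0 9/25 9/13 -333/650 -54/325 4 -7 W
1 18/85 90/269 -5229/22865 -1404/22865 5 -7 S
2 45/146 9/40 -207/2920 243/5840 5 -6 E
3 10/13 10/29 15/377 80/377 4 -6 N
4 45/101 45/53 -6705/10706 -1080/5353 4 -5 W
5 90/377 90/221 -1845/6409 -540/6409 5 -5 S
6 45/136 45/178 -2115/24208 945/24208 5 -4 E
final 4 -4 N

n=0: pose=(4,-7,W); sL=9/25, sR=9/13; mL=-333/650, mR=-54/325; mL+mR=-441/650 → advance -1; mR−mL=9/26 → turn +1·90°
n=1: pose=(5,-7,S); sL=18/85, sR=90/269; mL=-5229/22865, mR=-1404/22865; mL+mR=-6633/22865 → advance -1; mR−mL=45/269 → turn +1·90°
n=2: pose=(5,-6,E); sL=45/146, sR=9/40; mL=-207/2920, mR=243/5840; mL+mR=-171/5840 → advance -1; mR−mL=9/80 → turn +1·90°
n=3: pose=(4,-6,N); sL=10/13, sR=10/29; mL=15/377, mR=80/377; mL+mR=95/377 → advance +1; mR−mL=5/29 → turn +1·90°
n=4: pose=(4,-5,W); sL=45/101, sR=45/53; mL=-6705/10706, mR=-1080/5353; mL+mR=-8865/10706 → advance -1; mR−mL=45/106 → turn +1·90°
n=5: pose=(5,-5,S); sL=90/377, sR=90/221; mL=-1845/6409, mR=-540/6409; mL+mR=-2385/6409 → advance -1; mR−mL=45/221 → turn +1·90°
n=6: pose=(5,-4,E); sL=45/136, sR=45/178; mL=-2115/24208, mR=945/24208; mL+mR=-585/12104 → advance -1; mR−mL=45/356 → turn +1·90°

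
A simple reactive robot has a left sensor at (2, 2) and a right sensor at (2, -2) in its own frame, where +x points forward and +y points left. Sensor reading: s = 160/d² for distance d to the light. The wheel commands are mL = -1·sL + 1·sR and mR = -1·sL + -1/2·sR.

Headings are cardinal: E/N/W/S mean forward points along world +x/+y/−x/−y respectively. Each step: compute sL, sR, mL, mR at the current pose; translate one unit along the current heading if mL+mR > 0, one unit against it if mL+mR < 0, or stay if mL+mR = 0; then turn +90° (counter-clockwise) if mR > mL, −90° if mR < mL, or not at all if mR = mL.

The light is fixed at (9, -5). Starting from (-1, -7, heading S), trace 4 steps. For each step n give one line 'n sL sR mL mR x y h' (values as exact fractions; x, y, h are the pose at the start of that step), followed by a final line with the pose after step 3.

0 2 1 -1 -5/2 -1 -7 S
1 160/153 32/29 256/4437 -7088/4437 -1 -6 W
2 80/61 16/5 576/305 -888/305 0 -6 N
3 160/49 32/13 -512/637 -2864/637 0 -7 E
final -1 -7 S

n=0: pose=(-1,-7,S); sL=2, sR=1; mL=-1, mR=-5/2; mL+mR=-7/2 → advance -1; mR−mL=-3/2 → turn -1·90°
n=1: pose=(-1,-6,W); sL=160/153, sR=32/29; mL=256/4437, mR=-7088/4437; mL+mR=-6832/4437 → advance -1; mR−mL=-48/29 → turn -1·90°
n=2: pose=(0,-6,N); sL=80/61, sR=16/5; mL=576/305, mR=-888/305; mL+mR=-312/305 → advance -1; mR−mL=-24/5 → turn -1·90°
n=3: pose=(0,-7,E); sL=160/49, sR=32/13; mL=-512/637, mR=-2864/637; mL+mR=-3376/637 → advance -1; mR−mL=-48/13 → turn -1·90°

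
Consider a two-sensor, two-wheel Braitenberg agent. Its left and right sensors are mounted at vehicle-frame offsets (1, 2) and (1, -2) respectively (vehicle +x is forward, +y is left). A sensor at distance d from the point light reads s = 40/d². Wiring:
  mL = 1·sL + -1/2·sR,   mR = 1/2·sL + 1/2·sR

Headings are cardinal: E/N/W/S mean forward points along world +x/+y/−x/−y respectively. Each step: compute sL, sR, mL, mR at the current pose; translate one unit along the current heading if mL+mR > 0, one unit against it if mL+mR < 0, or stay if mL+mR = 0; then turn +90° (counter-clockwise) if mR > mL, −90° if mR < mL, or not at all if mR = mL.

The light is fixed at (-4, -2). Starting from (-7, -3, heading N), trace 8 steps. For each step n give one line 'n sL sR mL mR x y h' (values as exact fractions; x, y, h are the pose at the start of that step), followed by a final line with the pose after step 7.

n=0: pose=(-7,-3,N); sL=8/5, sR=40; mL=-92/5, mR=104/5; mL+mR=12/5 → advance +1; mR−mL=196/5 → turn +1·90°
n=1: pose=(-7,-2,W); sL=2, sR=2; mL=1, mR=2; mL+mR=3 → advance +1; mR−mL=1 → turn +1·90°
n=2: pose=(-8,-2,S); sL=8, sR=40/37; mL=276/37, mR=168/37; mL+mR=12 → advance +1; mR−mL=-108/37 → turn -1·90°
n=3: pose=(-8,-3,W); sL=20/17, sR=20/13; mL=90/221, mR=300/221; mL+mR=30/17 → advance +1; mR−mL=210/221 → turn +1·90°
n=4: pose=(-9,-3,S); sL=40/13, sR=40/53; mL=1860/689, mR=1320/689; mL+mR=60/13 → advance +1; mR−mL=-540/689 → turn -1·90°
n=5: pose=(-9,-4,W); sL=10/13, sR=10/9; mL=25/117, mR=110/117; mL+mR=15/13 → advance +1; mR−mL=85/117 → turn +1·90°
n=6: pose=(-10,-4,S); sL=8/5, sR=40/73; mL=484/365, mR=392/365; mL+mR=12/5 → advance +1; mR−mL=-92/365 → turn -1·90°
n=7: pose=(-10,-5,W); sL=20/37, sR=4/5; mL=26/185, mR=124/185; mL+mR=30/37 → advance +1; mR−mL=98/185 → turn +1·90°

0 8/5 40 -92/5 104/5 -7 -3 N
1 2 2 1 2 -7 -2 W
2 8 40/37 276/37 168/37 -8 -2 S
3 20/17 20/13 90/221 300/221 -8 -3 W
4 40/13 40/53 1860/689 1320/689 -9 -3 S
5 10/13 10/9 25/117 110/117 -9 -4 W
6 8/5 40/73 484/365 392/365 -10 -4 S
7 20/37 4/5 26/185 124/185 -10 -5 W
final -11 -5 S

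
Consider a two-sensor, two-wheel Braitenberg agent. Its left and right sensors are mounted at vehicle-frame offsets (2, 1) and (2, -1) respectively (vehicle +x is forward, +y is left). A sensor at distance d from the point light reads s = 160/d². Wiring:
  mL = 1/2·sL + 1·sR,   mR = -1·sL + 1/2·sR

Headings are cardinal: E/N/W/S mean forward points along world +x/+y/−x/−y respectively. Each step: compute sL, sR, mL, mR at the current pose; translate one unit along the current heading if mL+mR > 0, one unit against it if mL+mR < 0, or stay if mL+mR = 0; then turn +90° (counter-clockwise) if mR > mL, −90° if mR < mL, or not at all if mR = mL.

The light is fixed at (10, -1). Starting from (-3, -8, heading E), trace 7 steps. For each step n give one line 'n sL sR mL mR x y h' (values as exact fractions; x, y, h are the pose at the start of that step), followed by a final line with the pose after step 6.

0 160/157 32/37 7984/5809 -3408/5809 -3 -8 E
1 80/101 16/25 2616/2525 -1192/2525 -2 -8 S
2 160/277 32/49 12784/13573 -3408/13573 -2 -9 W
3 20/29 8/9 322/261 -64/261 -3 -9 N
4 160/157 32/37 7984/5809 -3408/5809 -3 -8 E
5 80/101 16/25 2616/2525 -1192/2525 -2 -8 S
6 160/277 32/49 12784/13573 -3408/13573 -2 -9 W
final -3 -9 N

n=0: pose=(-3,-8,E); sL=160/157, sR=32/37; mL=7984/5809, mR=-3408/5809; mL+mR=4576/5809 → advance +1; mR−mL=-11392/5809 → turn -1·90°
n=1: pose=(-2,-8,S); sL=80/101, sR=16/25; mL=2616/2525, mR=-1192/2525; mL+mR=1424/2525 → advance +1; mR−mL=-3808/2525 → turn -1·90°
n=2: pose=(-2,-9,W); sL=160/277, sR=32/49; mL=12784/13573, mR=-3408/13573; mL+mR=9376/13573 → advance +1; mR−mL=-16192/13573 → turn -1·90°
n=3: pose=(-3,-9,N); sL=20/29, sR=8/9; mL=322/261, mR=-64/261; mL+mR=86/87 → advance +1; mR−mL=-386/261 → turn -1·90°
n=4: pose=(-3,-8,E); sL=160/157, sR=32/37; mL=7984/5809, mR=-3408/5809; mL+mR=4576/5809 → advance +1; mR−mL=-11392/5809 → turn -1·90°
n=5: pose=(-2,-8,S); sL=80/101, sR=16/25; mL=2616/2525, mR=-1192/2525; mL+mR=1424/2525 → advance +1; mR−mL=-3808/2525 → turn -1·90°
n=6: pose=(-2,-9,W); sL=160/277, sR=32/49; mL=12784/13573, mR=-3408/13573; mL+mR=9376/13573 → advance +1; mR−mL=-16192/13573 → turn -1·90°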